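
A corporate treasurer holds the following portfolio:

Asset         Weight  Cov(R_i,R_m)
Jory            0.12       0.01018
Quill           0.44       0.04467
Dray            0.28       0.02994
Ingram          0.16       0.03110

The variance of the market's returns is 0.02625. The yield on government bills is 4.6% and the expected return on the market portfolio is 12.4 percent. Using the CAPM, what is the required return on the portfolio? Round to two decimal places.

14.77%

β_Jory = 0.01018 / 0.02625 = 0.3878
β_Quill = 0.04467 / 0.02625 = 1.7017
β_Dray = 0.02994 / 0.02625 = 1.1406
β_Ingram = 0.03110 / 0.02625 = 1.1848
β_P = Σ w_i β_i = 0.12×0.3878 + 0.44×1.7017 + 0.28×1.1406 + 0.16×1.1848 = 1.3042
MRP = 12.4% − 4.6% = 7.80%
E(R_P) = R_f + β_P × MRP = 4.6% + 1.3042 × 7.8% = 14.77%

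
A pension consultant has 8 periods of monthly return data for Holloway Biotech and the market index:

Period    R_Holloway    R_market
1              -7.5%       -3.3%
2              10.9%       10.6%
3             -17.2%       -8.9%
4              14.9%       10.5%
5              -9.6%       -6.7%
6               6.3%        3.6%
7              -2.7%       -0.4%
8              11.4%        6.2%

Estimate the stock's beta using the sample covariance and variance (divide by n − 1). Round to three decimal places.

1.527

Mean R_i = (-7.5 + 10.9 − 17.2 + 14.9 − 9.6 + 6.3 − 2.7 + 11.4) / 8 = 0.8125%
Mean R_m = (-3.3 + 10.6 − 8.9 + 10.5 − 6.7 + 3.6 − 0.4 + 6.2) / 8 = 1.4500%
Σ(R_i − R̄_i)(R_m − R̄_m) = 599.1550  ⇒  Cov = 599.1550 / 7 = 85.5936
Σ(R_m − R̄_m)² = 392.3400  ⇒  Var(R_m) = 392.3400 / 7 = 56.0486
β = Cov / Var(R_m) = 85.5936 / 56.0486 = 1.5271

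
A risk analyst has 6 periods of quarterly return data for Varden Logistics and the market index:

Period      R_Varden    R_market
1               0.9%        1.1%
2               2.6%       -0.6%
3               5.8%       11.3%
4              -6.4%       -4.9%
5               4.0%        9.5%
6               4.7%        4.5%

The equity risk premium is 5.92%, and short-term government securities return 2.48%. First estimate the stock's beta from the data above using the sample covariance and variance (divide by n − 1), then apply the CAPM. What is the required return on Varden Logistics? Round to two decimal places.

Mean R_i = (0.9 + 2.6 + 5.8 − 6.4 + 4.0 + 4.7) / 6 = 1.9333%
Mean R_m = (1.1 − 0.6 + 11.3 − 4.9 + 9.5 + 4.5) / 6 = 3.4833%
Σ(R_i − R̄_i)(R_m − R̄_m) = 115.0733  ⇒  Cov = 115.0733 / 5 = 23.0147
Σ(R_m − R̄_m)² = 190.9683  ⇒  Var(R_m) = 190.9683 / 5 = 38.1937
β = Cov / Var(R_m) = 23.0147 / 38.1937 = 0.6026
E(R) = R_f + β × MRP = 2.48% + 0.6026 × 5.92% = 6.05%

6.05%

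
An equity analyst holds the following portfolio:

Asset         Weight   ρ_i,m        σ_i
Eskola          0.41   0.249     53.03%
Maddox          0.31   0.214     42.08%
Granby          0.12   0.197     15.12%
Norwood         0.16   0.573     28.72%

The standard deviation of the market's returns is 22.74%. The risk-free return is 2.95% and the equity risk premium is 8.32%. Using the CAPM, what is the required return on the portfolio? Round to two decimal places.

7.05%

β_Eskola = 0.249 × 53.03% / 22.74% = 0.5807
β_Maddox = 0.214 × 42.08% / 22.74% = 0.3960
β_Granby = 0.197 × 15.12% / 22.74% = 0.1310
β_Norwood = 0.573 × 28.72% / 22.74% = 0.7237
β_P = Σ w_i β_i = 0.41×0.5807 + 0.31×0.3960 + 0.12×0.1310 + 0.16×0.7237 = 0.4924
E(R_P) = R_f + β_P × MRP = 2.95% + 0.4924 × 8.32% = 7.05%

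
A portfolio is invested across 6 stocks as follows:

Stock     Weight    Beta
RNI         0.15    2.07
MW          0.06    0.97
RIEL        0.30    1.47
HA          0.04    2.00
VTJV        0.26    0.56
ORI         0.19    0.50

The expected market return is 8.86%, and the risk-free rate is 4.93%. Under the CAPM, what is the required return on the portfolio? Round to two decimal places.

β_P = Σ w_i β_i = 0.15×2.07 + 0.06×0.97 + 0.30×1.47 + 0.04×2.00 + 0.26×0.56 + 0.19×0.50 = 1.1303
MRP = 8.86% − 4.93% = 3.93%
E(R_P) = R_f + β_P × MRP = 4.93% + 1.1303 × 3.93% = 9.37%

9.37%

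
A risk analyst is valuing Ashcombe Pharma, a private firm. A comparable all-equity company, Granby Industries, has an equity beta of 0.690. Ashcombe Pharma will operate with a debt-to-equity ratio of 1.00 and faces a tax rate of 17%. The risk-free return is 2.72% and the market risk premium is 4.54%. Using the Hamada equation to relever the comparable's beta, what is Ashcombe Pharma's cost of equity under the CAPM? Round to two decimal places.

8.45%

β_L = β_U × [1 + (1 − t)(D/E)] = 0.690 × [1 + (1 − 0.17) × 1.00]
    = 0.690 × [1 + 0.83 × 1.00] = 0.690 × 1.8300 = 1.2627
E(R) = R_f + β_L × MRP = 2.72% + 1.2627 × 4.54% = 8.45%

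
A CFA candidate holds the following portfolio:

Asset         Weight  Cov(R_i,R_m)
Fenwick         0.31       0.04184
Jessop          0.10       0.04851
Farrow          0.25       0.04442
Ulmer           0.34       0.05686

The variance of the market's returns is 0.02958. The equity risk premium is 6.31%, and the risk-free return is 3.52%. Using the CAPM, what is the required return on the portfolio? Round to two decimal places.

13.81%

β_Fenwick = 0.04184 / 0.02958 = 1.4145
β_Jessop = 0.04851 / 0.02958 = 1.6400
β_Farrow = 0.04442 / 0.02958 = 1.5017
β_Ulmer = 0.05686 / 0.02958 = 1.9222
β_P = Σ w_i β_i = 0.31×1.4145 + 0.10×1.6400 + 0.25×1.5017 + 0.34×1.9222 = 1.6315
E(R_P) = R_f + β_P × MRP = 3.52% + 1.6315 × 6.31% = 13.81%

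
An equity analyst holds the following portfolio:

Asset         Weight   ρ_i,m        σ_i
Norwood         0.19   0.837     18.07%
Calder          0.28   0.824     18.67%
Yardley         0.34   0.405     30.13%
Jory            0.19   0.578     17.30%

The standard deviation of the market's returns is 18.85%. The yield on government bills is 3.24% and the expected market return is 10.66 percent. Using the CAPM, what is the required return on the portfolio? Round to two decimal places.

β_Norwood = 0.837 × 18.07% / 18.85% = 0.8024
β_Calder = 0.824 × 18.67% / 18.85% = 0.8161
β_Yardley = 0.405 × 30.13% / 18.85% = 0.6474
β_Jory = 0.578 × 17.30% / 18.85% = 0.5305
β_P = Σ w_i β_i = 0.19×0.8024 + 0.28×0.8161 + 0.34×0.6474 + 0.19×0.5305 = 0.7019
MRP = 10.66% − 3.24% = 7.42%
E(R_P) = R_f + β_P × MRP = 3.24% + 0.7019 × 7.42% = 8.45%

8.45%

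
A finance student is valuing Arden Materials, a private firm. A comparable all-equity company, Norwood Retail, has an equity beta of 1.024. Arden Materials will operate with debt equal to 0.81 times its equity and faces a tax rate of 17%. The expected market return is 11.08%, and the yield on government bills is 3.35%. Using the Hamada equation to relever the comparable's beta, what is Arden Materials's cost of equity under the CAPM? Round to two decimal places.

16.59%

β_L = β_U × [1 + (1 − t)(D/E)] = 1.024 × [1 + (1 − 0.17) × 0.81]
    = 1.024 × [1 + 0.83 × 0.81] = 1.024 × 1.6723 = 1.7124
MRP = 11.08% − 3.35% = 7.73%
E(R) = R_f + β_L × MRP = 3.35% + 1.7124 × 7.73% = 16.59%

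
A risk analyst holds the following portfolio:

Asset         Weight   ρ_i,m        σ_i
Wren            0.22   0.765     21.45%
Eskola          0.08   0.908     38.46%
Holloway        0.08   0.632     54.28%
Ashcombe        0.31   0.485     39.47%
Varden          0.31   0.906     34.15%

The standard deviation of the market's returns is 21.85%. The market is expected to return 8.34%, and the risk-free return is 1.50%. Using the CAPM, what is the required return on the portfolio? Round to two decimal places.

9.22%

β_Wren = 0.765 × 21.45% / 21.85% = 0.7510
β_Eskola = 0.908 × 38.46% / 21.85% = 1.5982
β_Holloway = 0.632 × 54.28% / 21.85% = 1.5700
β_Ashcombe = 0.485 × 39.47% / 21.85% = 0.8761
β_Varden = 0.906 × 34.15% / 21.85% = 1.4160
β_P = Σ w_i β_i = 0.22×0.7510 + 0.08×1.5982 + 0.08×1.5700 + 0.31×0.8761 + 0.31×1.4160 = 1.1292
MRP = 8.34% − 1.50% = 6.84%
E(R_P) = R_f + β_P × MRP = 1.50% + 1.1292 × 6.84% = 9.22%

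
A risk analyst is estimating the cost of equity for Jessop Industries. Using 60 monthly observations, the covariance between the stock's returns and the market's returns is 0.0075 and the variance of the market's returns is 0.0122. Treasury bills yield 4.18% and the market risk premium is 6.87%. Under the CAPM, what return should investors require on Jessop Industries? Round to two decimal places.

8.40%

β = Cov(R_i, R_m) / Var(R_m) = 0.0075 / 0.0122 = 0.6148
E(R) = R_f + β × MRP = 4.18% + 0.6148 × 6.87% = 8.40%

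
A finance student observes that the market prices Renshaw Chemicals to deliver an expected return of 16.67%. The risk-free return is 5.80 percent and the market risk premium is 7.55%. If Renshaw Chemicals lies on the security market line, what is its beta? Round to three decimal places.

β = (E(R) − R_f) / MRP = (16.67% − 5.80%) / 7.55% = 10.87% / 7.55% = 1.440

1.440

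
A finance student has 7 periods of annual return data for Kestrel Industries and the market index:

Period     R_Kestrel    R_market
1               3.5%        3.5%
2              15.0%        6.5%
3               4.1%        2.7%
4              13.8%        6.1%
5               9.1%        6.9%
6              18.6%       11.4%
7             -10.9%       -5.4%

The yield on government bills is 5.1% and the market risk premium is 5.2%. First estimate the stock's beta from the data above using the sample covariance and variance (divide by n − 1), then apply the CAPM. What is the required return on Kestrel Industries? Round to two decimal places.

Mean R_i = (3.5 + 15.0 + 4.1 + 13.8 + 9.1 + 18.6 − 10.9) / 7 = 7.6000%
Mean R_m = (3.5 + 6.5 + 2.7 + 6.1 + 6.9 + 11.4 − 5.4) / 7 = 4.5286%
Σ(R_i − R̄_i)(R_m − R̄_m) = 297.7700  ⇒  Cov = 297.7700 / 6 = 49.6283
Σ(R_m − R̄_m)² = 162.1743  ⇒  Var(R_m) = 162.1743 / 6 = 27.0291
β = Cov / Var(R_m) = 49.6283 / 27.0291 = 1.8361
E(R) = R_f + β × MRP = 5.1% + 1.8361 × 5.2% = 14.65%

14.65%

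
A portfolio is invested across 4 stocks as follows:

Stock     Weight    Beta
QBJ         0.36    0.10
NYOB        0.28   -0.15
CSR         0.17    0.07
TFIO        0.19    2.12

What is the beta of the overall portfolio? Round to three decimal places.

β_P = Σ w_i β_i = 0.36×0.10 + 0.28×-0.15 + 0.17×0.07 + 0.19×2.12 = 0.4087

0.409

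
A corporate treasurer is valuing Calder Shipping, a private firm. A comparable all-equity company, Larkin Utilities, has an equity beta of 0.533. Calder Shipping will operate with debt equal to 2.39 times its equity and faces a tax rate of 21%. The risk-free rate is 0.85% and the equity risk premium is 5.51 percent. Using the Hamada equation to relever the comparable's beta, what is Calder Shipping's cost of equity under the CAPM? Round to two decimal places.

9.33%

β_L = β_U × [1 + (1 − t)(D/E)] = 0.533 × [1 + (1 − 0.21) × 2.39]
    = 0.533 × [1 + 0.79 × 2.39] = 0.533 × 2.8881 = 1.5394
E(R) = R_f + β_L × MRP = 0.85% + 1.5394 × 5.51% = 9.33%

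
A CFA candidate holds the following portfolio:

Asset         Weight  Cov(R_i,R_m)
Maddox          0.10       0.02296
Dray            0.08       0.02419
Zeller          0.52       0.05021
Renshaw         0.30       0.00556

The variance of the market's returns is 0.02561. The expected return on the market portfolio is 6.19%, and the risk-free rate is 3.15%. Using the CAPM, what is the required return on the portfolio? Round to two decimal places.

β_Maddox = 0.02296 / 0.02561 = 0.8965
β_Dray = 0.02419 / 0.02561 = 0.9446
β_Zeller = 0.05021 / 0.02561 = 1.9606
β_Renshaw = 0.00556 / 0.02561 = 0.2171
β_P = Σ w_i β_i = 0.10×0.8965 + 0.08×0.9446 + 0.52×1.9606 + 0.30×0.2171 = 1.2499
MRP = 6.19% − 3.15% = 3.04%
E(R_P) = R_f + β_P × MRP = 3.15% + 1.2499 × 3.04% = 6.95%

6.95%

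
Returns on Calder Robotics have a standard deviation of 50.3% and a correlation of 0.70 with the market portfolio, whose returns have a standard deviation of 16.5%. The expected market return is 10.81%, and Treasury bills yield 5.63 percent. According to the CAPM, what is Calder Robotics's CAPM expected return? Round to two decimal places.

β = ρ × σ_i / σ_m = 0.70 × 50.3% / 16.5% = 2.1339
MRP = 10.81% − 5.63% = 5.18%
E(R) = 5.63% + 2.1339 × 5.18% = 16.68%

16.68%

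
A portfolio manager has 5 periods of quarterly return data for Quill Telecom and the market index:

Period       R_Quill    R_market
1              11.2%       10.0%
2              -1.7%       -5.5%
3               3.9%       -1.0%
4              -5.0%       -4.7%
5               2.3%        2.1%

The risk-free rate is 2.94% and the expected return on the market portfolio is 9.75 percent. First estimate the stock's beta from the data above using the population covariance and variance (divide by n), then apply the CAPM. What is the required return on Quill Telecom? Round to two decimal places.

Mean R_i = (11.2 − 1.7 + 3.9 − 5.0 + 2.3) / 5 = 2.1400%
Mean R_m = (10.0 − 5.5 − 1.0 − 4.7 + 2.1) / 5 = 0.1800%
Σ(R_i − R̄_i)(R_m − R̄_m) = 143.8540  ⇒  Cov = 143.8540 / 5 = 28.7708
Σ(R_m − R̄_m)² = 157.5880  ⇒  Var(R_m) = 157.5880 / 5 = 31.5176
β = Cov / Var(R_m) = 28.7708 / 31.5176 = 0.9128
MRP = 9.75% − 2.94% = 6.81%
E(R) = R_f + β × MRP = 2.94% + 0.9128 × 6.81% = 9.16%

9.16%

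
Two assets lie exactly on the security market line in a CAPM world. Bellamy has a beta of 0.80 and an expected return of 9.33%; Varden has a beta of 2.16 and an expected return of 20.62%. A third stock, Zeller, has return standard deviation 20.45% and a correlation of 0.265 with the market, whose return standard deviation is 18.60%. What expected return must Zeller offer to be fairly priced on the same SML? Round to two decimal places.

5.11%

MRP = (20.62% − 9.33%) / (2.16 − 0.80) = 8.3015%
R_f = 9.33% − 0.80 × 8.3015% = 2.6888%
β_Zeller = ρ·σ_i/σ_m = 0.265 × 20.45 / 18.60 = 0.2914
E(R_Zeller) = R_f + β × MRP = 2.6888% + 0.2914 × 8.3015% = 5.11%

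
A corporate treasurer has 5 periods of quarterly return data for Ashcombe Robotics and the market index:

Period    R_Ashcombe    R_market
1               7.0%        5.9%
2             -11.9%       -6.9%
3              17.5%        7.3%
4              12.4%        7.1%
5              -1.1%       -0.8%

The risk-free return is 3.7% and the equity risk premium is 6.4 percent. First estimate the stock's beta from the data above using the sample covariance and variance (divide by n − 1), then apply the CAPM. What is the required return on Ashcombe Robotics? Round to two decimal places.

Mean R_i = (7.0 − 11.9 + 17.5 + 12.4 − 1.1) / 5 = 4.7800%
Mean R_m = (5.9 − 6.9 + 7.3 + 7.1 − 0.8) / 5 = 2.5200%
Σ(R_i − R̄_i)(R_m − R̄_m) = 279.8520  ⇒  Cov = 279.8520 / 4 = 69.9630
Σ(R_m − R̄_m)² = 155.0080  ⇒  Var(R_m) = 155.0080 / 4 = 38.7520
β = Cov / Var(R_m) = 69.9630 / 38.7520 = 1.8054
E(R) = R_f + β × MRP = 3.7% + 1.8054 × 6.4% = 15.25%

15.25%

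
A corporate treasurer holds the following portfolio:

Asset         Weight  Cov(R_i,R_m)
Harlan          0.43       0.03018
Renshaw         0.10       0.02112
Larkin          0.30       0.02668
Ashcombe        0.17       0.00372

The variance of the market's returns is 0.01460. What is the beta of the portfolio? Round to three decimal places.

1.625

β_Harlan = 0.03018 / 0.01460 = 2.0671
β_Renshaw = 0.02112 / 0.01460 = 1.4466
β_Larkin = 0.02668 / 0.01460 = 1.8274
β_Ashcombe = 0.00372 / 0.01460 = 0.2548
β_P = Σ w_i β_i = 0.43×2.0671 + 0.10×1.4466 + 0.30×1.8274 + 0.17×0.2548 = 1.6250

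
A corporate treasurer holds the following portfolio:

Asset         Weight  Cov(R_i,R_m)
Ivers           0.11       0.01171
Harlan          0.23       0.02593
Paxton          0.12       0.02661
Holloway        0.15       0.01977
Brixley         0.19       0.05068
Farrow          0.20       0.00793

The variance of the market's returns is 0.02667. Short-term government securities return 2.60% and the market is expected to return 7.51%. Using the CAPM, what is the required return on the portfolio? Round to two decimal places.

β_Ivers = 0.01171 / 0.02667 = 0.4391
β_Harlan = 0.02593 / 0.02667 = 0.9723
β_Paxton = 0.02661 / 0.02667 = 0.9978
β_Holloway = 0.01977 / 0.02667 = 0.7413
β_Brixley = 0.05068 / 0.02667 = 1.9003
β_Farrow = 0.00793 / 0.02667 = 0.2973
β_P = Σ w_i β_i = 0.11×0.4391 + 0.23×0.9723 + 0.12×0.9978 + 0.15×0.7413 + 0.19×1.9003 + 0.20×0.2973 = 0.9234
MRP = 7.51% − 2.60% = 4.91%
E(R_P) = R_f + β_P × MRP = 2.60% + 0.9234 × 4.91% = 7.13%

7.13%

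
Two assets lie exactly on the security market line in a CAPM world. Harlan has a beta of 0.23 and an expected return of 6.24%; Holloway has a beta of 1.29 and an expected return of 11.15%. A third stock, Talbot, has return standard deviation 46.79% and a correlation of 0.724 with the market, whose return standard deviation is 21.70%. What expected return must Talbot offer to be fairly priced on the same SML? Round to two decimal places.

MRP = (11.15% − 6.24%) / (1.29 − 0.23) = 4.6321%
R_f = 6.24% − 0.23 × 4.6321% = 5.1746%
β_Talbot = ρ·σ_i/σ_m = 0.724 × 46.79 / 21.70 = 1.5611
E(R_Talbot) = R_f + β × MRP = 5.1746% + 1.5611 × 4.6321% = 12.41%

12.41%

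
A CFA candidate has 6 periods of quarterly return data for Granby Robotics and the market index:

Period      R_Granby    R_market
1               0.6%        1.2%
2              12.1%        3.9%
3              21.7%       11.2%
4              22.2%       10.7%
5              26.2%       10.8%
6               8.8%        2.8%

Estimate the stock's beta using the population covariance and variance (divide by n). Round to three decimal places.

Mean R_i = (0.6 + 12.1 + 21.7 + 22.2 + 26.2 + 8.8) / 6 = 15.2667%
Mean R_m = (1.2 + 3.9 + 11.2 + 10.7 + 10.8 + 2.8) / 6 = 6.7667%
Σ(R_i − R̄_i)(R_m − R̄_m) = 216.2633  ⇒  Cov = 216.2633 / 6 = 36.0439
Σ(R_m − R̄_m)² = 106.3333  ⇒  Var(R_m) = 106.3333 / 6 = 17.7222
β = Cov / Var(R_m) = 36.0439 / 17.7222 = 2.0338

2.034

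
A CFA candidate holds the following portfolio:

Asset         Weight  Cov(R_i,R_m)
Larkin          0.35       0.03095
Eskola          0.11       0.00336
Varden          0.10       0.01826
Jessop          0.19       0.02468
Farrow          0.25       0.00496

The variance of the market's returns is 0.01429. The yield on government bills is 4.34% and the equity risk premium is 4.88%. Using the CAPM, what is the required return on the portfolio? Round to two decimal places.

β_Larkin = 0.03095 / 0.01429 = 2.1659
β_Eskola = 0.00336 / 0.01429 = 0.2351
β_Varden = 0.01826 / 0.01429 = 1.2778
β_Jessop = 0.02468 / 0.01429 = 1.7271
β_Farrow = 0.00496 / 0.01429 = 0.3471
β_P = Σ w_i β_i = 0.35×2.1659 + 0.11×0.2351 + 0.10×1.2778 + 0.19×1.7271 + 0.25×0.3471 = 1.3266
E(R_P) = R_f + β_P × MRP = 4.34% + 1.3266 × 4.88% = 10.81%

10.81%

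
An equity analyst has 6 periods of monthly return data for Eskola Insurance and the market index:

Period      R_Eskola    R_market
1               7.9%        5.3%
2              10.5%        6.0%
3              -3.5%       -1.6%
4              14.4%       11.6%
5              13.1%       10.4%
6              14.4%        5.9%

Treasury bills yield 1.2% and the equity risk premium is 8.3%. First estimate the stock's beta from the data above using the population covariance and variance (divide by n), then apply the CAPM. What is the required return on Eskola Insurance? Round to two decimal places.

12.12%

Mean R_i = (7.9 + 10.5 − 3.5 + 14.4 + 13.1 + 14.4) / 6 = 9.4667%
Mean R_m = (5.3 + 6.0 − 1.6 + 11.6 + 10.4 + 5.9) / 6 = 6.2667%
Σ(R_i − R̄_i)(R_m − R̄_m) = 142.7633  ⇒  Cov = 142.7633 / 6 = 23.7939
Σ(R_m − R̄_m)² = 108.5533  ⇒  Var(R_m) = 108.5533 / 6 = 18.0922
β = Cov / Var(R_m) = 23.7939 / 18.0922 = 1.3151
E(R) = R_f + β × MRP = 1.2% + 1.3151 × 8.3% = 12.12%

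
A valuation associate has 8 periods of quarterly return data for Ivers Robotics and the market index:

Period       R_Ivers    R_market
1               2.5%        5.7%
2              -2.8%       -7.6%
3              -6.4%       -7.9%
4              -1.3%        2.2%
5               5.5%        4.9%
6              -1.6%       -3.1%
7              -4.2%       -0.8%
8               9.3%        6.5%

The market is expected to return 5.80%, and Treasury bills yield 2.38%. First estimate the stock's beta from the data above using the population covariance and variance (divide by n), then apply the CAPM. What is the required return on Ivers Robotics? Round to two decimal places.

Mean R_i = (2.5 − 2.8 − 6.4 − 1.3 + 5.5 − 1.6 − 4.2 + 9.3) / 8 = 0.1250%
Mean R_m = (5.7 − 7.6 − 7.9 + 2.2 + 4.9 − 3.1 − 0.8 + 6.5) / 8 = -0.0125%
Σ(R_i − R̄_i)(R_m − R̄_m) = 178.9625  ⇒  Cov = 178.9625 / 8 = 22.3703
Σ(R_m − R̄_m)² = 234.0088  ⇒  Var(R_m) = 234.0088 / 8 = 29.2511
β = Cov / Var(R_m) = 22.3703 / 29.2511 = 0.7648
MRP = 5.80% − 2.38% = 3.42%
E(R) = R_f + β × MRP = 2.38% + 0.7648 × 3.42% = 5.00%

5.00%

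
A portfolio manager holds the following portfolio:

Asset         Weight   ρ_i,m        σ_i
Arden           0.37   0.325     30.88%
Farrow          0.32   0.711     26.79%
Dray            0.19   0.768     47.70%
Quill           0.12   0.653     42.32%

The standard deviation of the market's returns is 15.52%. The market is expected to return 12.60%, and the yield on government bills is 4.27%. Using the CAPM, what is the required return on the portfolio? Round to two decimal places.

15.05%

β_Arden = 0.325 × 30.88% / 15.52% = 0.6466
β_Farrow = 0.711 × 26.79% / 15.52% = 1.2273
β_Dray = 0.768 × 47.70% / 15.52% = 2.3604
β_Quill = 0.653 × 42.32% / 15.52% = 1.7806
β_P = Σ w_i β_i = 0.37×0.6466 + 0.32×1.2273 + 0.19×2.3604 + 0.12×1.7806 = 1.2941
MRP = 12.60% − 4.27% = 8.33%
E(R_P) = R_f + β_P × MRP = 4.27% + 1.2941 × 8.33% = 15.05%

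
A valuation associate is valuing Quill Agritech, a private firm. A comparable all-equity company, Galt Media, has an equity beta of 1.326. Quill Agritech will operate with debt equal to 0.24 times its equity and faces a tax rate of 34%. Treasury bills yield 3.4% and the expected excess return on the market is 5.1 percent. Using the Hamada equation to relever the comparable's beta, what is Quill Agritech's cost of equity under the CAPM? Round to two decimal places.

11.23%

β_L = β_U × [1 + (1 − t)(D/E)] = 1.326 × [1 + (1 − 0.34) × 0.24]
    = 1.326 × [1 + 0.66 × 0.24] = 1.326 × 1.1584 = 1.5360
E(R) = R_f + β_L × MRP = 3.4% + 1.5360 × 5.1% = 11.23%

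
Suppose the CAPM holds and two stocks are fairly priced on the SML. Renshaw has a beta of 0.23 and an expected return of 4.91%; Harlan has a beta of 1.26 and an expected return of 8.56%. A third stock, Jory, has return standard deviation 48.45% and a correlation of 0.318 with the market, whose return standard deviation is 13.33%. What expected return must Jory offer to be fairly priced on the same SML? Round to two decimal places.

8.19%

MRP = (8.56% − 4.91%) / (1.26 − 0.23) = 3.5437%
R_f = 4.91% − 0.23 × 3.5437% = 4.0949%
β_Jory = ρ·σ_i/σ_m = 0.318 × 48.45 / 13.33 = 1.1558
E(R_Jory) = R_f + β × MRP = 4.0949% + 1.1558 × 3.5437% = 8.19%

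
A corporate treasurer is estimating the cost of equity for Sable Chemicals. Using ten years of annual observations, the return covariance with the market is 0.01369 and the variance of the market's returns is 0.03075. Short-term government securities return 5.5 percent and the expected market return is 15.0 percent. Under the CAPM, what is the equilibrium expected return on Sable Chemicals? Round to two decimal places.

β = Cov(R_i, R_m) / Var(R_m) = 0.01369 / 0.03075 = 0.4452
MRP = 15.0% − 5.5% = 9.50%
E(R) = R_f + β × MRP = 5.5% + 0.4452 × 9.5% = 9.73%

9.73%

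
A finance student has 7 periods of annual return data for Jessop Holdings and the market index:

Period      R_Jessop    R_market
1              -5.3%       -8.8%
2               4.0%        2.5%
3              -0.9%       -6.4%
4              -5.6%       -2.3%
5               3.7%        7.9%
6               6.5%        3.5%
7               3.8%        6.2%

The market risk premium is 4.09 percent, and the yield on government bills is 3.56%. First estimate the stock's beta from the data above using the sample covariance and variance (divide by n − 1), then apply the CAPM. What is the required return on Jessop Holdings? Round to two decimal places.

Mean R_i = (-5.3 + 4.0 − 0.9 − 5.6 + 3.7 + 6.5 + 3.8) / 7 = 0.8857%
Mean R_m = (-8.8 + 2.5 − 6.4 − 2.3 + 7.9 + 3.5 + 6.2) / 7 = 0.3714%
Σ(R_i − R̄_i)(R_m − R̄_m) = 148.5171  ⇒  Cov = 148.5171 / 6 = 24.7529
Σ(R_m − R̄_m)² = 242.0743  ⇒  Var(R_m) = 242.0743 / 6 = 40.3457
β = Cov / Var(R_m) = 24.7529 / 40.3457 = 0.6135
E(R) = R_f + β × MRP = 3.56% + 0.6135 × 4.09% = 6.07%

6.07%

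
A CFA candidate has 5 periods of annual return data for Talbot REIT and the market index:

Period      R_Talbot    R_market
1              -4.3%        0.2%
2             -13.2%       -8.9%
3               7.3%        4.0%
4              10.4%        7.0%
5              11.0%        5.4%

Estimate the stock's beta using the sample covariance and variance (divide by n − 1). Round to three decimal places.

Mean R_i = (-4.3 − 13.2 + 7.3 + 10.4 + 11.0) / 5 = 2.2400%
Mean R_m = (0.2 − 8.9 + 4.0 + 7.0 + 5.4) / 5 = 1.5400%
Σ(R_i − R̄_i)(R_m − R̄_m) = 260.7720  ⇒  Cov = 260.7720 / 4 = 65.1930
Σ(R_m − R̄_m)² = 161.5520  ⇒  Var(R_m) = 161.5520 / 4 = 40.3880
β = Cov / Var(R_m) = 65.1930 / 40.3880 = 1.6142

1.614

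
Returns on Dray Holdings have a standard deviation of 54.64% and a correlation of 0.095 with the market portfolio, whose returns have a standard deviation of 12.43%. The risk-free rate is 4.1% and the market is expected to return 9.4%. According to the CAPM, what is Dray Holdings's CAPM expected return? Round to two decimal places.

6.31%

β = ρ × σ_i / σ_m = 0.095 × 54.64% / 12.43% = 0.4176
MRP = 9.4% − 4.1% = 5.30%
E(R) = 4.1% + 0.4176 × 5.3% = 6.31%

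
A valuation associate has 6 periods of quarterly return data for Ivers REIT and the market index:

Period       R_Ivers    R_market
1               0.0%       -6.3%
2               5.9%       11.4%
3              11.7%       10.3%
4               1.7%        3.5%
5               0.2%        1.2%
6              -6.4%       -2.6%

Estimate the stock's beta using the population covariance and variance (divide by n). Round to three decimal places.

0.703

Mean R_i = (0.0 + 5.9 + 11.7 + 1.7 + 0.2 − 6.4) / 6 = 2.1833%
Mean R_m = (-6.3 + 11.4 + 10.3 + 3.5 + 1.2 − 2.6) / 6 = 2.9167%
Σ(R_i − R̄_i)(R_m − R̄_m) = 172.3917  ⇒  Cov = 172.3917 / 6 = 28.7320
Σ(R_m − R̄_m)² = 245.1483  ⇒  Var(R_m) = 245.1483 / 6 = 40.8581
β = Cov / Var(R_m) = 28.7320 / 40.8581 = 0.7032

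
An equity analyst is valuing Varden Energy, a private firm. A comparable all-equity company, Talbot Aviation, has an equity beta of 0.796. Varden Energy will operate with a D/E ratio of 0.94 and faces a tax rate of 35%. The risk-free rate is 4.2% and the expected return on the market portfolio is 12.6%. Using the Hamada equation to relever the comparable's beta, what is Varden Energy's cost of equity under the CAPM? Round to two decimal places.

14.97%

β_L = β_U × [1 + (1 − t)(D/E)] = 0.796 × [1 + (1 − 0.35) × 0.94]
    = 0.796 × [1 + 0.65 × 0.94] = 0.796 × 1.6110 = 1.2824
MRP = 12.6% − 4.2% = 8.40%
E(R) = R_f + β_L × MRP = 4.2% + 1.2824 × 8.4% = 14.97%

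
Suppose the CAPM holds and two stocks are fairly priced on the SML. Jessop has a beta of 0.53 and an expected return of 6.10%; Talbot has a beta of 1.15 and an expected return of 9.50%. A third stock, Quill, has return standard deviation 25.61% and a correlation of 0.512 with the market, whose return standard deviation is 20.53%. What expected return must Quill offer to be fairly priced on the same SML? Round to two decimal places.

6.70%

MRP = (9.50% − 6.10%) / (1.15 − 0.53) = 5.4839%
R_f = 6.10% − 0.53 × 5.4839% = 3.1935%
β_Quill = ρ·σ_i/σ_m = 0.512 × 25.61 / 20.53 = 0.6387
E(R_Quill) = R_f + β × MRP = 3.1935% + 0.6387 × 5.4839% = 6.70%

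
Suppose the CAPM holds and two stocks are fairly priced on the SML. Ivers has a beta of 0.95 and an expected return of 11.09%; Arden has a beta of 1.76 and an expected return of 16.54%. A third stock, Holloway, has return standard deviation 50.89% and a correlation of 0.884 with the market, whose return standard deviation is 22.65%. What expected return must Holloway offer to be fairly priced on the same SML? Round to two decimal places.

18.06%

MRP = (16.54% − 11.09%) / (1.76 − 0.95) = 6.7284%
R_f = 11.09% − 0.95 × 6.7284% = 4.6980%
β_Holloway = ρ·σ_i/σ_m = 0.884 × 50.89 / 22.65 = 1.9862
E(R_Holloway) = R_f + β × MRP = 4.6980% + 1.9862 × 6.7284% = 18.06%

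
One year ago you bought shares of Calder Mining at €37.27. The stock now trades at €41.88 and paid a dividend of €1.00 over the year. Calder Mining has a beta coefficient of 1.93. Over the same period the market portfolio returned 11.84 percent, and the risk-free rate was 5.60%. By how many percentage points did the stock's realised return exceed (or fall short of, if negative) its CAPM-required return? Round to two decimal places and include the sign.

-2.59%

Realised HPR = (P1 + D1 − P0) / P0 = (41.88 + 1.00 − 37.27) / 37.27 = 5.61 / 37.27 = 15.0523%
MRP = 11.84% − 5.60% = 6.24%
CAPM required = R_f + β·MRP = 5.60% + 1.93 × 6.24% = 17.6432%
α = realised − required = 15.0523% − 17.6432% = -2.59%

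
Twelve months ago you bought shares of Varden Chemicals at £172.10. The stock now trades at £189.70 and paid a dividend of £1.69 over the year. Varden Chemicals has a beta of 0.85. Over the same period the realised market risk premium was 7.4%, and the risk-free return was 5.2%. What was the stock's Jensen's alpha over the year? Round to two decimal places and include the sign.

Realised HPR = (P1 + D1 − P0) / P0 = (189.70 + 1.69 − 172.10) / 172.10 = 19.29 / 172.10 = 11.2086%
CAPM required = R_f + β·MRP = 5.2% + 0.85 × 7.4% = 11.4900%
α = realised − required = 11.2086% − 11.4900% = -0.28%

-0.28%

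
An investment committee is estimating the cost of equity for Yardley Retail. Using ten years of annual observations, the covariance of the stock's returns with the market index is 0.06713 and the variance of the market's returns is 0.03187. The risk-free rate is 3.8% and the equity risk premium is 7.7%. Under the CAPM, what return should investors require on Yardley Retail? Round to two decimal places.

β = Cov(R_i, R_m) / Var(R_m) = 0.06713 / 0.03187 = 2.1064
E(R) = R_f + β × MRP = 3.8% + 2.1064 × 7.7% = 20.02%

20.02%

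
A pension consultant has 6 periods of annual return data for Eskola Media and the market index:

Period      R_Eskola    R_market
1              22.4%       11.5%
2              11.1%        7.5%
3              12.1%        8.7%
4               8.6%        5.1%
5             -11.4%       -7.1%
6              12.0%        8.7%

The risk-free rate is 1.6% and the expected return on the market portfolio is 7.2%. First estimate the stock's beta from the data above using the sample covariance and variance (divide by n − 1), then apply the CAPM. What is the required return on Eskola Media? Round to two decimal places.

10.83%

Mean R_i = (22.4 + 11.1 + 12.1 + 8.6 − 11.4 + 12.0) / 6 = 9.1333%
Mean R_m = (11.5 + 7.5 + 8.7 + 5.1 − 7.1 + 8.7) / 6 = 5.7333%
Σ(R_i − R̄_i)(R_m − R̄_m) = 361.1333  ⇒  Cov = 361.1333 / 5 = 72.2267
Σ(R_m − R̄_m)² = 219.0733  ⇒  Var(R_m) = 219.0733 / 5 = 43.8147
β = Cov / Var(R_m) = 72.2267 / 43.8147 = 1.6485
MRP = 7.2% − 1.6% = 5.60%
E(R) = R_f + β × MRP = 1.6% + 1.6485 × 5.6% = 10.83%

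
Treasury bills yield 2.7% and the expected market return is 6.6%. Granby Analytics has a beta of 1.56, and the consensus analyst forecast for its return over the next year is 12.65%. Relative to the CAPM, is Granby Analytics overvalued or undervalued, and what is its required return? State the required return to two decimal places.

MRP = 6.6% − 2.7% = 3.90%
Required return = R_f + β·MRP = 2.7% + 1.56 × 3.9% = 8.78%
Forecast 12.65% > required 8.78% → the stock plots above the SML → undervalued.

Undervalued; required return 8.78%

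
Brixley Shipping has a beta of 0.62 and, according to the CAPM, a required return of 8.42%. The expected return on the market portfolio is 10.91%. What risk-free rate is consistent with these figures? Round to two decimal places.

E(R) = R_f + β(E(R_m) − R_f) = R_f(1 − β) + β·E(R_m)
8.42% = R_f × (1 − 0.62) + 0.62 × 10.91%
8.42% = R_f × 0.38 + 6.7642%
R_f = (8.42% − 6.7642%) / 0.38 = 4.36%

4.36%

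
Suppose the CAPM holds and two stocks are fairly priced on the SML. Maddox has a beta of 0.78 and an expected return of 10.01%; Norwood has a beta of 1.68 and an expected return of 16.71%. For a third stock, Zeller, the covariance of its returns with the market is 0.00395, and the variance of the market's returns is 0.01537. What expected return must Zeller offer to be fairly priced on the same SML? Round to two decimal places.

6.12%

MRP = (16.71% − 10.01%) / (1.68 − 0.78) = 7.4444%
R_f = 10.01% − 0.78 × 7.4444% = 4.2034%
β_Zeller = Cov / Var(R_m) = 0.00395 / 0.01537 = 0.2570
E(R_Zeller) = R_f + β × MRP = 4.2034% + 0.2570 × 7.4444% = 6.12%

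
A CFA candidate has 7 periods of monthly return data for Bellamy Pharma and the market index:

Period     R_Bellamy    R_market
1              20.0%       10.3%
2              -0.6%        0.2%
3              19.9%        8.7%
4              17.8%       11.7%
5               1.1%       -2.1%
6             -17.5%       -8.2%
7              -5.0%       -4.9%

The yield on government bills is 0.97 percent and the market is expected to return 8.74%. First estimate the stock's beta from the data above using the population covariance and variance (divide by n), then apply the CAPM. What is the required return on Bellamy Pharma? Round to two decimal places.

14.76%

Mean R_i = (20.0 − 0.6 + 19.9 + 17.8 + 1.1 − 17.5 − 5.0) / 7 = 5.1000%
Mean R_m = (10.3 + 0.2 + 8.7 + 11.7 − 2.1 − 8.2 − 4.9) / 7 = 2.2429%
Σ(R_i − R̄_i)(R_m − R̄_m) = 672.8900  ⇒  Cov = 672.8900 / 7 = 96.1271
Σ(R_m − R̄_m)² = 379.1571  ⇒  Var(R_m) = 379.1571 / 7 = 54.1653
β = Cov / Var(R_m) = 96.1271 / 54.1653 = 1.7747
MRP = 8.74% − 0.97% = 7.77%
E(R) = R_f + β × MRP = 0.97% + 1.7747 × 7.77% = 14.76%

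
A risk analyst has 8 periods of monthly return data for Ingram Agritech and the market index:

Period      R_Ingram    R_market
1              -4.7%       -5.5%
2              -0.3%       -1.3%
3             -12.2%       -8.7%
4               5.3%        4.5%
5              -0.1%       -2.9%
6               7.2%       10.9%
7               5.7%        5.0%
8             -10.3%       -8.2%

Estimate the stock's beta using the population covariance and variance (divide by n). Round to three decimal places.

0.995

Mean R_i = (-4.7 − 0.3 − 12.2 + 5.3 − 0.1 + 7.2 + 5.7 − 10.3) / 8 = -1.1750%
Mean R_m = (-5.5 − 1.3 − 8.7 + 4.5 − 2.9 + 10.9 + 5.0 − 8.2) / 8 = -0.7750%
Σ(R_i − R̄_i)(R_m − R̄_m) = 340.6750  ⇒  Cov = 340.6750 / 8 = 42.5844
Σ(R_m − R̄_m)² = 342.5350  ⇒  Var(R_m) = 342.5350 / 8 = 42.8169
β = Cov / Var(R_m) = 42.5844 / 42.8169 = 0.9946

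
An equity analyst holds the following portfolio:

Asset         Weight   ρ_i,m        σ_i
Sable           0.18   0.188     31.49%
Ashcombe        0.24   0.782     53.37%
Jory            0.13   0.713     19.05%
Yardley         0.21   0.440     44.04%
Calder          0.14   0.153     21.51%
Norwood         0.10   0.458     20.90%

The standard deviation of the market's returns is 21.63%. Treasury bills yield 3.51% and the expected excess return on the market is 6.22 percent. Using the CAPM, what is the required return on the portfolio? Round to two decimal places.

8.78%

β_Sable = 0.188 × 31.49% / 21.63% = 0.2737
β_Ashcombe = 0.782 × 53.37% / 21.63% = 1.9295
β_Jory = 0.713 × 19.05% / 21.63% = 0.6280
β_Yardley = 0.440 × 44.04% / 21.63% = 0.8959
β_Calder = 0.153 × 21.51% / 21.63% = 0.1522
β_Norwood = 0.458 × 20.90% / 21.63% = 0.4425
β_P = Σ w_i β_i = 0.18×0.2737 + 0.24×1.9295 + 0.13×0.6280 + 0.21×0.8959 + 0.14×0.1522 + 0.10×0.4425 = 0.8477
E(R_P) = R_f + β_P × MRP = 3.51% + 0.8477 × 6.22% = 8.78%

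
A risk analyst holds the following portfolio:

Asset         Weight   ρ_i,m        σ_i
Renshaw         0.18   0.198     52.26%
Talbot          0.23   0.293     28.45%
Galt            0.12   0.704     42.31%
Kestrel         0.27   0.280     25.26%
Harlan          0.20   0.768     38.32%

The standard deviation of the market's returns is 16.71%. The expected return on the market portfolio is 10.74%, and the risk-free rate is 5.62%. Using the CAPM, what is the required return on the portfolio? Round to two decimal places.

10.26%

β_Renshaw = 0.198 × 52.26% / 16.71% = 0.6192
β_Talbot = 0.293 × 28.45% / 16.71% = 0.4989
β_Galt = 0.704 × 42.31% / 16.71% = 1.7825
β_Kestrel = 0.280 × 25.26% / 16.71% = 0.4233
β_Harlan = 0.768 × 38.32% / 16.71% = 1.7612
β_P = Σ w_i β_i = 0.18×0.6192 + 0.23×0.4989 + 0.12×1.7825 + 0.27×0.4233 + 0.20×1.7612 = 0.9066
MRP = 10.74% − 5.62% = 5.12%
E(R_P) = R_f + β_P × MRP = 5.62% + 0.9066 × 5.12% = 10.26%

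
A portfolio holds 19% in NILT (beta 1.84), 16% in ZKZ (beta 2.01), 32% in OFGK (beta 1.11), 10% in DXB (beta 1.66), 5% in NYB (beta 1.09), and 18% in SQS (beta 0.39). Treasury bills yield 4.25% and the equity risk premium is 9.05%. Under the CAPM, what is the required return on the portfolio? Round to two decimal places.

16.17%

β_P = Σ w_i β_i = 0.19×1.84 + 0.16×2.01 + 0.32×1.11 + 0.10×1.66 + 0.05×1.09 + 0.18×0.39 = 1.3171
E(R_P) = R_f + β_P × MRP = 4.25% + 1.3171 × 9.05% = 16.17%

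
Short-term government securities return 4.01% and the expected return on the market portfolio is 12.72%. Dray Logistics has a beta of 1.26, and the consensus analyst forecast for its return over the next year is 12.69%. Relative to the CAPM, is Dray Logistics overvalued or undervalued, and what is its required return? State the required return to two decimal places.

Overvalued; required return 14.98%

MRP = 12.72% − 4.01% = 8.71%
Required return = R_f + β·MRP = 4.01% + 1.26 × 8.71% = 14.98%
Forecast 12.69% < required 14.98% → the stock plots below the SML → overvalued.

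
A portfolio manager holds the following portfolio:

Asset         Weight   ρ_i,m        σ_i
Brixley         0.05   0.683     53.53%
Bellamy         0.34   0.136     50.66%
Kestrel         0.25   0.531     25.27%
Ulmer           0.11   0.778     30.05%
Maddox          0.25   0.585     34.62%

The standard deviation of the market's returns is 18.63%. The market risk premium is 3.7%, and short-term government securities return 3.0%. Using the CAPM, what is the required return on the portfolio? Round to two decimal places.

6.01%

β_Brixley = 0.683 × 53.53% / 18.63% = 1.9625
β_Bellamy = 0.136 × 50.66% / 18.63% = 0.3698
β_Kestrel = 0.531 × 25.27% / 18.63% = 0.7203
β_Ulmer = 0.778 × 30.05% / 18.63% = 1.2549
β_Maddox = 0.585 × 34.62% / 18.63% = 1.0871
β_P = Σ w_i β_i = 0.05×1.9625 + 0.34×0.3698 + 0.25×0.7203 + 0.11×1.2549 + 0.25×1.0871 = 0.8137
E(R_P) = R_f + β_P × MRP = 3.0% + 0.8137 × 3.7% = 6.01%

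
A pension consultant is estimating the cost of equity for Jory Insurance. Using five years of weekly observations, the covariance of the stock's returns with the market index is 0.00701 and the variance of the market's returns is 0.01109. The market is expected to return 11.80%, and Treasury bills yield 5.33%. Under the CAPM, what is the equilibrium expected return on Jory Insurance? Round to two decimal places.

β = Cov(R_i, R_m) / Var(R_m) = 0.00701 / 0.01109 = 0.6321
MRP = 11.80% − 5.33% = 6.47%
E(R) = R_f + β × MRP = 5.33% + 0.6321 × 6.47% = 9.42%

9.42%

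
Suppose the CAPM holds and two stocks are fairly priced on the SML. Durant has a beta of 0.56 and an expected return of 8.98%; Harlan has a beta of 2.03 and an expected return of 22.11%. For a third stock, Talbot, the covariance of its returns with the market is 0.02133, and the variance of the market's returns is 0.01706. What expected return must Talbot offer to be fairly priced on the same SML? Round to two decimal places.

15.15%

MRP = (22.11% − 8.98%) / (2.03 − 0.56) = 8.9320%
R_f = 8.98% − 0.56 × 8.9320% = 3.9781%
β_Talbot = Cov / Var(R_m) = 0.02133 / 0.01706 = 1.2503
E(R_Talbot) = R_f + β × MRP = 3.9781% + 1.2503 × 8.9320% = 15.15%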